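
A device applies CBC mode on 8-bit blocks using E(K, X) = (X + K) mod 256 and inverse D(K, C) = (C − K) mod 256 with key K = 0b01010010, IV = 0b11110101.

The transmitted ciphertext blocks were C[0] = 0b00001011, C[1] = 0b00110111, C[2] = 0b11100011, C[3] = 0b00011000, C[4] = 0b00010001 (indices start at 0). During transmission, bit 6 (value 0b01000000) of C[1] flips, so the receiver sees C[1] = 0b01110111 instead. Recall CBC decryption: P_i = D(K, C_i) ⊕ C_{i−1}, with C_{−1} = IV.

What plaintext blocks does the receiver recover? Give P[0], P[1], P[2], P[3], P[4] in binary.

P[0] = 0b01001100, P[1] = 0b00101110, P[2] = 0b11100110, P[3] = 0b00100101, P[4] = 0b10100111

Only C[1] changed, to 0b01110111. In CBC, a change in C_i garbles P_i and flips the same bit in P_{i+1}. Decrypting the received ciphertext:
P[0]: D(K, 0b00001011) = 0b10111001; 0b10111001 ⊕ 0b11110101 = 0b01001100.
P[1]: D(K, 0b01110111) = 0b00100101; 0b00100101 ⊕ 0b00001011 = 0b00101110.
P[2]: D(K, 0b11100011) = 0b10010001; 0b10010001 ⊕ 0b01110111 = 0b11100110.
P[3]: D(K, 0b00011000) = 0b11000110; 0b11000110 ⊕ 0b11100011 = 0b00100101.
P[4]: D(K, 0b00010001) = 0b10111111; 0b10111111 ⊕ 0b00011000 = 0b10100111.
Blocks that differ from the original plaintext: P[1], P[2].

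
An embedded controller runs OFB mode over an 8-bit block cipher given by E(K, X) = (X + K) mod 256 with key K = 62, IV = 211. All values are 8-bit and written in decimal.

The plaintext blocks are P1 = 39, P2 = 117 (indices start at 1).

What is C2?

OFB encryption: S_i = E(K, S_{i−1}) with S_{0} = IV; C_i = P_i ⊕ S_i.
C1: S = E(K, 211) = 17; 39 ⊕ 17 = 54.
C2: S = E(K, 17) = 79; 117 ⊕ 79 = 58.

C2 = 58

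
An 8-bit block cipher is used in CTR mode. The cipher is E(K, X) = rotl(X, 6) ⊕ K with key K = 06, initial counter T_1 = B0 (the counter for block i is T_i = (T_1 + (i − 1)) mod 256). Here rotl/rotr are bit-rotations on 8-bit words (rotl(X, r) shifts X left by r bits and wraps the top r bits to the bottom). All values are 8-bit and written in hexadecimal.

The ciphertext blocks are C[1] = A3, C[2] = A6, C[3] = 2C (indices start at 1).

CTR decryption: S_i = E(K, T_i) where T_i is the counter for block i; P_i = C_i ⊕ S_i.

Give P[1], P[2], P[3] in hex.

P[1]: T = B0, S = E(K, T) = 2A; A3 ⊕ 2A = 89.
P[2]: T = B1, S = E(K, T) = 6A; A6 ⊕ 6A = CC.
P[3]: T = B2, S = E(K, T) = AA; 2C ⊕ AA = 86.

P[1] = 89, P[2] = CC, P[3] = 86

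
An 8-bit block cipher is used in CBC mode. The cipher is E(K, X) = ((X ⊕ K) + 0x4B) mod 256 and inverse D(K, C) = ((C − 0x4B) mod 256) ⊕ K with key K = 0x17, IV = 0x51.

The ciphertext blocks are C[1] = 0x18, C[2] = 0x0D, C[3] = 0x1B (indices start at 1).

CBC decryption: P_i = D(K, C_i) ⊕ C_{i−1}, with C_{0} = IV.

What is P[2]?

P[2] = 0xCD

P[2]: D(K, 0x0D) = 0xD5; 0xD5 ⊕ 0x18 = 0xCD.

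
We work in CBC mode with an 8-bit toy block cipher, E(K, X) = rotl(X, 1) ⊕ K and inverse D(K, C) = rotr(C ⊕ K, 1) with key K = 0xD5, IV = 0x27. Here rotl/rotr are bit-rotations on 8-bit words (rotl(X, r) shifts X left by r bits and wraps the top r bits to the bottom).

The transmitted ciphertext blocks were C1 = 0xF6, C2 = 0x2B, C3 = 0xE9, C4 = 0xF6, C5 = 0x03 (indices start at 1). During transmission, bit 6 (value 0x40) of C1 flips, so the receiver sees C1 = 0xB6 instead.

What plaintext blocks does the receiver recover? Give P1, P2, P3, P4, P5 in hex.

CBC decryption: P_i = D(K, C_i) ⊕ C_{i−1}, with C_{0} = IV.
Only C1 changed, to 0xB6. In CBC, a change in C_i garbles P_i and flips the same bit in P_{i+1}. Decrypting the received ciphertext:
P1: D(K, 0xB6) = 0xB1; 0xB1 ⊕ 0x27 = 0x96.
P2: D(K, 0x2B) = 0x7F; 0x7F ⊕ 0xB6 = 0xC9.
P3: D(K, 0xE9) = 0x1E; 0x1E ⊕ 0x2B = 0x35.
P4: D(K, 0xF6) = 0x91; 0x91 ⊕ 0xE9 = 0x78.
P5: D(K, 0x03) = 0x6B; 0x6B ⊕ 0xF6 = 0x9D.
Blocks that differ from the original plaintext: P1, P2.

P1 = 0x96, P2 = 0xC9, P3 = 0x35, P4 = 0x78, P5 = 0x9D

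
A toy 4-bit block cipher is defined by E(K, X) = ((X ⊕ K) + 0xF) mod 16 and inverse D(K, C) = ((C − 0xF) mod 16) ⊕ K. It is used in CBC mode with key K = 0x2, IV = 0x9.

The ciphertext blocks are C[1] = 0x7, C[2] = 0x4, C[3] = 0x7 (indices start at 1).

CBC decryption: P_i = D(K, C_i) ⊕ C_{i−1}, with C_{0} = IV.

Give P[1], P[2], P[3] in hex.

P[1] = 0x3, P[2] = 0x0, P[3] = 0xE

P[1]: D(K, 0x7) = 0xA; 0xA ⊕ 0x9 = 0x3.
P[2]: D(K, 0x4) = 0x7; 0x7 ⊕ 0x7 = 0x0.
P[3]: D(K, 0x7) = 0xA; 0xA ⊕ 0x4 = 0xE.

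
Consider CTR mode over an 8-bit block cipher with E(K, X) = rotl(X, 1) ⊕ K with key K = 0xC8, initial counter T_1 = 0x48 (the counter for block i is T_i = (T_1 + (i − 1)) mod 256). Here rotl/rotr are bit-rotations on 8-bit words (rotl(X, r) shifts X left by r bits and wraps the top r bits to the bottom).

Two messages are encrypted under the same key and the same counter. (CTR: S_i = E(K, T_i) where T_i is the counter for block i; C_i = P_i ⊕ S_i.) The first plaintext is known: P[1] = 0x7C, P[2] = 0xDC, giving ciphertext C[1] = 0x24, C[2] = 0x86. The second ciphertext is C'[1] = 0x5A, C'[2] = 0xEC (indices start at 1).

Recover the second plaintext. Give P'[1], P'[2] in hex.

P'[1] = 0x02, P'[2] = 0xB6

In CTR with a reused counter, both messages share the same keystream S_i, so C_i ⊕ C'_i = P_i ⊕ P'_i and thus P'_i = P_i ⊕ C_i ⊕ C'_i.
P'[1]: 0x7C ⊕ 0x24 ⊕ 0x5A = 0x02.
P'[2]: 0xDC ⊕ 0x86 ⊕ 0xEC = 0xB6.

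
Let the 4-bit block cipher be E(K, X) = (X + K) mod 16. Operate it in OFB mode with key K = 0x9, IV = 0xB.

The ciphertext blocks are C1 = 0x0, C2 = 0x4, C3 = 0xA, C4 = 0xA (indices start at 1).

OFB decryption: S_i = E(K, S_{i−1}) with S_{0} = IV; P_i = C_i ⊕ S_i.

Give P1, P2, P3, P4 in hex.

P1: S = E(K, 0xB) = 0x4; 0x0 ⊕ 0x4 = 0x4.
P2: S = E(K, 0x4) = 0xD; 0x4 ⊕ 0xD = 0x9.
P3: S = E(K, 0xD) = 0x6; 0xA ⊕ 0x6 = 0xC.
P4: S = E(K, 0x6) = 0xF; 0xA ⊕ 0xF = 0x5.

P1 = 0x4, P2 = 0x9, P3 = 0xC, P4 = 0x5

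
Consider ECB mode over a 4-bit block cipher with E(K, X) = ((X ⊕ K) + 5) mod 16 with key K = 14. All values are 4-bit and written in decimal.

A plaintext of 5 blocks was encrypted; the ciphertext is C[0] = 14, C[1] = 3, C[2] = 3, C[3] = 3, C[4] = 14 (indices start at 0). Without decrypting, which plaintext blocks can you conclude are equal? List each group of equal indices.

ECB encrypts each block independently with the same key, so equal ciphertext blocks imply equal plaintext blocks.
C[0] = C[4] = 14, so P[0] = P[4].
C[1] = C[2] = C[3] = 3, so P[1] = P[2] = P[3].

P[0] = P[4]; P[1] = P[2] = P[3]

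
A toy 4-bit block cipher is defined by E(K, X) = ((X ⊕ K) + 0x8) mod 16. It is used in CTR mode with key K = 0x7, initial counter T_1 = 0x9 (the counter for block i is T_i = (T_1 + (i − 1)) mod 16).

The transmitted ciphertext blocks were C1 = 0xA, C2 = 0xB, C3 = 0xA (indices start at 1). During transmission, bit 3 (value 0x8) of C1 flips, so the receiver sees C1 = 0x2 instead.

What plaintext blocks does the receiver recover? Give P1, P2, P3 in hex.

CTR decryption: S_i = E(K, T_i) where T_i is the counter for block i; P_i = C_i ⊕ S_i.
Only C1 changed, to 0x2. In CTR, a change in C_i flips the same bit in P_i only; the keystream is unaffected. Decrypting the received ciphertext:
P1: T = 0x9, S = E(K, T) = 0x6; 0x2 ⊕ 0x6 = 0x4.
P2: T = 0xA, S = E(K, T) = 0x5; 0xB ⊕ 0x5 = 0xE.
P3: T = 0xB, S = E(K, T) = 0x4; 0xA ⊕ 0x4 = 0xE.
Blocks that differ from the original plaintext: P1.

P1 = 0x4, P2 = 0xE, P3 = 0xE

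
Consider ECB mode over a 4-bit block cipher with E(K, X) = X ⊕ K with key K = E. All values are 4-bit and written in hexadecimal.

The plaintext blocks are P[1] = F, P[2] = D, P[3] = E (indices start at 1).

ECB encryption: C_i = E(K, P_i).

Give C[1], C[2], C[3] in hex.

C[1]: E(K, F) = 1.
C[2]: E(K, D) = 3.
C[3]: E(K, E) = 0.

C[1] = 1, C[2] = 3, C[3] = 0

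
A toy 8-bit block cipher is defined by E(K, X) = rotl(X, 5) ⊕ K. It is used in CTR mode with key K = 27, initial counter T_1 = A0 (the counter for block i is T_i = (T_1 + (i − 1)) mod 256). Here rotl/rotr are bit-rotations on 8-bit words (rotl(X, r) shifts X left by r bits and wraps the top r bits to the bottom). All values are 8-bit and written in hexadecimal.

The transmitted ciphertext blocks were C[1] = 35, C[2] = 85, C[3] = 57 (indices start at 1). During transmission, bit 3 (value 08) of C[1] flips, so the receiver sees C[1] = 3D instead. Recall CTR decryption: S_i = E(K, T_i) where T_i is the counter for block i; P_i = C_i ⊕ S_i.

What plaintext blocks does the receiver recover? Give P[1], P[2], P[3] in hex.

Only C[1] changed, to 3D. In CTR, a change in C_i flips the same bit in P_i only; the keystream is unaffected. Decrypting the received ciphertext:
P[1]: T = A0, S = E(K, T) = 33; 3D ⊕ 33 = 0E.
P[2]: T = A1, S = E(K, T) = 13; 85 ⊕ 13 = 96.
P[3]: T = A2, S = E(K, T) = 73; 57 ⊕ 73 = 24.
Blocks that differ from the original plaintext: P[1].

P[1] = 0E, P[2] = 96, P[3] = 24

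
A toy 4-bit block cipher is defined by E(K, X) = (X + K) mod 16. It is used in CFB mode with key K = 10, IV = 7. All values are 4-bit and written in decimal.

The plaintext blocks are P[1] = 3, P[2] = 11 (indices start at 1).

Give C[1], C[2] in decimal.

CFB encryption: C_i = P_i ⊕ E(K, C_{i−1}), with C_{0} = IV.
C[1]: E(K, 7) = 1; 3 ⊕ 1 = 2.
C[2]: E(K, 2) = 12; 11 ⊕ 12 = 7.

C[1] = 2, C[2] = 7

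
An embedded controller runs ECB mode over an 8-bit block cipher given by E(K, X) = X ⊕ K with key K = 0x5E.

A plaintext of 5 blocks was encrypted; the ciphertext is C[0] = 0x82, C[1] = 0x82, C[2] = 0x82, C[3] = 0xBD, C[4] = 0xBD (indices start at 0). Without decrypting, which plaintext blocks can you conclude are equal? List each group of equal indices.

P[0] = P[1] = P[2]; P[3] = P[4]

ECB encrypts each block independently with the same key, so equal ciphertext blocks imply equal plaintext blocks.
C[0] = C[1] = C[2] = 0x82, so P[0] = P[1] = P[2].
C[3] = C[4] = 0xBD, so P[3] = P[4].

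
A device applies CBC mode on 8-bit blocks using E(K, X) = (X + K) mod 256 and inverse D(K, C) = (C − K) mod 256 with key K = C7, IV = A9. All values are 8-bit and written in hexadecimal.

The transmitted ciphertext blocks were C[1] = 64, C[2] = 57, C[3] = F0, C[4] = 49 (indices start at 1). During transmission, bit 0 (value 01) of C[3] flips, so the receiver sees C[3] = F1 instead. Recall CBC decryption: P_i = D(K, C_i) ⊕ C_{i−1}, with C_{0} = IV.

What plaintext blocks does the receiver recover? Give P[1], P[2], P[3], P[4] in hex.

P[1] = 34, P[2] = F4, P[3] = 7D, P[4] = 73

Only C[3] changed, to F1. In CBC, a change in C_i garbles P_i and flips the same bit in P_{i+1}. Decrypting the received ciphertext:
P[1]: D(K, 64) = 9D; 9D ⊕ A9 = 34.
P[2]: D(K, 57) = 90; 90 ⊕ 64 = F4.
P[3]: D(K, F1) = 2A; 2A ⊕ 57 = 7D.
P[4]: D(K, 49) = 82; 82 ⊕ F1 = 73.
Blocks that differ from the original plaintext: P[3], P[4].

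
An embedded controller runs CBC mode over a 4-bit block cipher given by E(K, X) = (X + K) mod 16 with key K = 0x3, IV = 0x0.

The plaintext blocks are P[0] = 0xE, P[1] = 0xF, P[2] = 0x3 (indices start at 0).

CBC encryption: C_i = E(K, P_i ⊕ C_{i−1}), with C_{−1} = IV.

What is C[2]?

C[0]: P[0] ⊕ 0x0 = 0xE; E(K, 0xE) = 0x1.
C[1]: P[1] ⊕ 0x1 = 0xE; E(K, 0xE) = 0x1.
C[2]: P[2] ⊕ 0x1 = 0x2; E(K, 0x2) = 0x5.

C[2] = 0x5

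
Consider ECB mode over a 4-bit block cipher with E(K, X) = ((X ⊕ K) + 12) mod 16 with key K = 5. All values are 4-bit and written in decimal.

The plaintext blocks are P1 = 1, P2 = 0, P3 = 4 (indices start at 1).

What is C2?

ECB encryption: C_i = E(K, P_i).
C2: E(K, 0) = 1.

C2 = 1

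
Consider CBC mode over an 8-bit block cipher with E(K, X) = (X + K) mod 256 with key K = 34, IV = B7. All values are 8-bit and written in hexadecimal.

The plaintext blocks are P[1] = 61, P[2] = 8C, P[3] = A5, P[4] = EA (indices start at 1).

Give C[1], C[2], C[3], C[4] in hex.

C[1] = 0A, C[2] = BA, C[3] = 53, C[4] = ED

CBC encryption: C_i = E(K, P_i ⊕ C_{i−1}), with C_{0} = IV.
C[1]: P[1] ⊕ B7 = D6; E(K, D6) = 0A.
C[2]: P[2] ⊕ 0A = 86; E(K, 86) = BA.
C[3]: P[3] ⊕ BA = 1F; E(K, 1F) = 53.
C[4]: P[4] ⊕ 53 = B9; E(K, B9) = ED.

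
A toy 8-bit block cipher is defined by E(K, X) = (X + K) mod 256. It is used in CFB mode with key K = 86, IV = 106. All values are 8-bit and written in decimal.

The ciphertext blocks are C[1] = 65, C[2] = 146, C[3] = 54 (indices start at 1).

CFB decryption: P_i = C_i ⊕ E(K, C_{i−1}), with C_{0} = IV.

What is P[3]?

P[3] = 222

P[3]: E(K, 146) = 232; 54 ⊕ 232 = 222.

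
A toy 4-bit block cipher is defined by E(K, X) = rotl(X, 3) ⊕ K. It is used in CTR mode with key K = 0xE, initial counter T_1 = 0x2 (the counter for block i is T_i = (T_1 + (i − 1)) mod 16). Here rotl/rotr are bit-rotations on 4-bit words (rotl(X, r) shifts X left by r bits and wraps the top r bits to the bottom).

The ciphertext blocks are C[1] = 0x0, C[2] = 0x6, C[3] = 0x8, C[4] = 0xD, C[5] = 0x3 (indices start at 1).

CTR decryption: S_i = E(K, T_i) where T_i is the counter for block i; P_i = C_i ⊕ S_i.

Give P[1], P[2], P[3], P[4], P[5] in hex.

P[1]: T = 0x2, S = E(K, T) = 0xF; 0x0 ⊕ 0xF = 0xF.
P[2]: T = 0x3, S = E(K, T) = 0x7; 0x6 ⊕ 0x7 = 0x1.
P[3]: T = 0x4, S = E(K, T) = 0xC; 0x8 ⊕ 0xC = 0x4.
P[4]: T = 0x5, S = E(K, T) = 0x4; 0xD ⊕ 0x4 = 0x9.
P[5]: T = 0x6, S = E(K, T) = 0xD; 0x3 ⊕ 0xD = 0xE.

P[1] = 0xF, P[2] = 0x1, P[3] = 0x4, P[4] = 0x9, P[5] = 0xE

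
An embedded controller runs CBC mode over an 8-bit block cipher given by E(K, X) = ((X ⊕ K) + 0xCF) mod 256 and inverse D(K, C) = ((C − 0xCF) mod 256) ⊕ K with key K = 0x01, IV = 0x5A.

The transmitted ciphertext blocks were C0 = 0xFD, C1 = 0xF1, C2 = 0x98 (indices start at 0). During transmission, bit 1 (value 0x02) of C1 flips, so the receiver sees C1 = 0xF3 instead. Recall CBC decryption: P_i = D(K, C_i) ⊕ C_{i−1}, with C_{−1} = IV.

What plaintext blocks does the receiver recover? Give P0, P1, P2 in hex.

Only C1 changed, to 0xF3. In CBC, a change in C_i garbles P_i and flips the same bit in P_{i+1}. Decrypting the received ciphertext:
P0: D(K, 0xFD) = 0x2F; 0x2F ⊕ 0x5A = 0x75.
P1: D(K, 0xF3) = 0x25; 0x25 ⊕ 0xFD = 0xD8.
P2: D(K, 0x98) = 0xC8; 0xC8 ⊕ 0xF3 = 0x3B.
Blocks that differ from the original plaintext: P1, P2.

P0 = 0x75, P1 = 0xD8, P2 = 0x3B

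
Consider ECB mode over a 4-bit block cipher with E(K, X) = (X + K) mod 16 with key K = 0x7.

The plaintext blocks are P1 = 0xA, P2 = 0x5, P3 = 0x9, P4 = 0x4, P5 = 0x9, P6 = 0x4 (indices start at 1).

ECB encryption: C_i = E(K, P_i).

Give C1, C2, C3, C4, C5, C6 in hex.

C1 = 0x1, C2 = 0xC, C3 = 0x0, C4 = 0xB, C5 = 0x0, C6 = 0xB

C1: E(K, 0xA) = 0x1.
C2: E(K, 0x5) = 0xC.
C3: E(K, 0x9) = 0x0.
C4: E(K, 0x4) = 0xB.
C5: E(K, 0x9) = 0x0.
C6: E(K, 0x4) = 0xB.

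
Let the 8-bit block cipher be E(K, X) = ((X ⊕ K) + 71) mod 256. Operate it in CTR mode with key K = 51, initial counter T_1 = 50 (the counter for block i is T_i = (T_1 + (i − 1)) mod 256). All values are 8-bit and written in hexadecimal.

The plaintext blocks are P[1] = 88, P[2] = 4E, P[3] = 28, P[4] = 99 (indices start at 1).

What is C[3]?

CTR encryption: S_i = E(K, T_i) where T_i is the counter for block i; C_i = P_i ⊕ S_i.
C[1]: T = 50, S = E(K, T) = 72; 88 ⊕ 72 = FA.
C[2]: T = 51, S = E(K, T) = 71; 4E ⊕ 71 = 3F.
C[3]: T = 52, S = E(K, T) = 74; 28 ⊕ 74 = 5C.

C[3] = 5C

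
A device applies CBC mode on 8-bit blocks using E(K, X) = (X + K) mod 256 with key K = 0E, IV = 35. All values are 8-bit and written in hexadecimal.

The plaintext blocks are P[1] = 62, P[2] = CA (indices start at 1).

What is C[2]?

CBC encryption: C_i = E(K, P_i ⊕ C_{i−1}), with C_{0} = IV.
C[1]: P[1] ⊕ 35 = 57; E(K, 57) = 65.
C[2]: P[2] ⊕ 65 = AF; E(K, AF) = BD.

C[2] = BD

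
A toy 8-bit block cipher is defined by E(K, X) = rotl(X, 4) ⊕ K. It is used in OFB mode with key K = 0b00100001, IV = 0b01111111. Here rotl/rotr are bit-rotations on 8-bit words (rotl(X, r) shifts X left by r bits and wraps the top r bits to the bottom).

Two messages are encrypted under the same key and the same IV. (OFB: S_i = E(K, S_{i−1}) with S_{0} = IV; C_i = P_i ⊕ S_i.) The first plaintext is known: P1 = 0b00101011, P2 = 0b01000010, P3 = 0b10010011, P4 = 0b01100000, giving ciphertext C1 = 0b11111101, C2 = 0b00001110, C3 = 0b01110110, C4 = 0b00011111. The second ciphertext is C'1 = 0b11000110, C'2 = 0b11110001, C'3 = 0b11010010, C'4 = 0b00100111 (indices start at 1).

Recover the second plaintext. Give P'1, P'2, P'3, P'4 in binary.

In OFB with a reused IV, both messages share the same keystream S_i, so C_i ⊕ C'_i = P_i ⊕ P'_i and thus P'_i = P_i ⊕ C_i ⊕ C'_i.
P'1: 0b00101011 ⊕ 0b11111101 ⊕ 0b11000110 = 0b00010000.
P'2: 0b01000010 ⊕ 0b00001110 ⊕ 0b11110001 = 0b10111101.
P'3: 0b10010011 ⊕ 0b01110110 ⊕ 0b11010010 = 0b00110111.
P'4: 0b01100000 ⊕ 0b00011111 ⊕ 0b00100111 = 0b01011000.

P'1 = 0b00010000, P'2 = 0b10111101, P'3 = 0b00110111, P'4 = 0b01011000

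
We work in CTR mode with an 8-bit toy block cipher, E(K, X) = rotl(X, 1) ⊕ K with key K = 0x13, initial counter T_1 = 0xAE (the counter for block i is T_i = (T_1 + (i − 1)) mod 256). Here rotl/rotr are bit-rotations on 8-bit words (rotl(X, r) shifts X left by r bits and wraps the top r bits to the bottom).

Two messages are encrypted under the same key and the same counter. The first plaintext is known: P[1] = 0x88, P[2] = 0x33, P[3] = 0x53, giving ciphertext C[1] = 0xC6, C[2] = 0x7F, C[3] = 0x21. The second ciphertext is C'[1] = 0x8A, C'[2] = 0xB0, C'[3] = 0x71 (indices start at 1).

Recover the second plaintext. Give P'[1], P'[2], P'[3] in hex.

P'[1] = 0xC4, P'[2] = 0xFC, P'[3] = 0x03

In CTR with a reused counter, both messages share the same keystream S_i, so C_i ⊕ C'_i = P_i ⊕ P'_i and thus P'_i = P_i ⊕ C_i ⊕ C'_i.
P'[1]: 0x88 ⊕ 0xC6 ⊕ 0x8A = 0xC4.
P'[2]: 0x33 ⊕ 0x7F ⊕ 0xB0 = 0xFC.
P'[3]: 0x53 ⊕ 0x21 ⊕ 0x71 = 0x03.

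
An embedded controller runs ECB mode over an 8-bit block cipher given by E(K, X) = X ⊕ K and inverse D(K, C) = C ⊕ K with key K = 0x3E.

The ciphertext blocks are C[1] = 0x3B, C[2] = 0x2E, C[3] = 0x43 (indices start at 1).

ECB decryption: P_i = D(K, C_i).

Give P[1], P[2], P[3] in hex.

P[1] = 0x05, P[2] = 0x10, P[3] = 0x7D

P[1]: D(K, 0x3B) = 0x05.
P[2]: D(K, 0x2E) = 0x10.
P[3]: D(K, 0x43) = 0x7D.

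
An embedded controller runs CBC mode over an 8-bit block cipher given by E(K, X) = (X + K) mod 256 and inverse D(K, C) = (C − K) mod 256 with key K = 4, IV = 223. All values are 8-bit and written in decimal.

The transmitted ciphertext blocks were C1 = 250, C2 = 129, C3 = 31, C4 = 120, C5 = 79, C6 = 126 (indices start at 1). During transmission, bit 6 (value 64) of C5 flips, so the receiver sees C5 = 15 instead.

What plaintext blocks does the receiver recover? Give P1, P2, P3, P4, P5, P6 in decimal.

P1 = 41, P2 = 135, P3 = 154, P4 = 107, P5 = 115, P6 = 117

CBC decryption: P_i = D(K, C_i) ⊕ C_{i−1}, with C_{0} = IV.
Only C5 changed, to 15. In CBC, a change in C_i garbles P_i and flips the same bit in P_{i+1}. Decrypting the received ciphertext:
P1: D(K, 250) = 246; 246 ⊕ 223 = 41.
P2: D(K, 129) = 125; 125 ⊕ 250 = 135.
P3: D(K, 31) = 27; 27 ⊕ 129 = 154.
P4: D(K, 120) = 116; 116 ⊕ 31 = 107.
P5: D(K, 15) = 11; 11 ⊕ 120 = 115.
P6: D(K, 126) = 122; 122 ⊕ 15 = 117.
Blocks that differ from the original plaintext: P5, P6.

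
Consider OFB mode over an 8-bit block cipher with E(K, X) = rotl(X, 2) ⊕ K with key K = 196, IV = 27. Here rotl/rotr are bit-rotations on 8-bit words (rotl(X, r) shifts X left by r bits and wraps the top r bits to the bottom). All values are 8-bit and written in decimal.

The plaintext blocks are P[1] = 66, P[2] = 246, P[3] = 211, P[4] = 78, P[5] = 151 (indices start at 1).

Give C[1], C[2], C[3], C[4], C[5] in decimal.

OFB encryption: S_i = E(K, S_{i−1}) with S_{0} = IV; C_i = P_i ⊕ S_i.
C[1]: S = E(K, 27) = 168; 66 ⊕ 168 = 234.
C[2]: S = E(K, 168) = 102; 246 ⊕ 102 = 144.
C[3]: S = E(K, 102) = 93; 211 ⊕ 93 = 142.
C[4]: S = E(K, 93) = 177; 78 ⊕ 177 = 255.
C[5]: S = E(K, 177) = 2; 151 ⊕ 2 = 149.

C[1] = 234, C[2] = 144, C[3] = 142, C[4] = 255, C[5] = 149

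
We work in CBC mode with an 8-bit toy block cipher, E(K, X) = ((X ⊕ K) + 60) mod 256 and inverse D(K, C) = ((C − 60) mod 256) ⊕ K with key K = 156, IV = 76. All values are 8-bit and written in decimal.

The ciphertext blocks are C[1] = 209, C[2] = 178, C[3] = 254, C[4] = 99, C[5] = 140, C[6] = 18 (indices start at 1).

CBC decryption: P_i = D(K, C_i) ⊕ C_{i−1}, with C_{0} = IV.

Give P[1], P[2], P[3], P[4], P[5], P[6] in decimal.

P[1]: D(K, 209) = 9; 9 ⊕ 76 = 69.
P[2]: D(K, 178) = 234; 234 ⊕ 209 = 59.
P[3]: D(K, 254) = 94; 94 ⊕ 178 = 236.
P[4]: D(K, 99) = 187; 187 ⊕ 254 = 69.
P[5]: D(K, 140) = 204; 204 ⊕ 99 = 175.
P[6]: D(K, 18) = 74; 74 ⊕ 140 = 198.

P[1] = 69, P[2] = 59, P[3] = 236, P[4] = 69, P[5] = 175, P[6] = 198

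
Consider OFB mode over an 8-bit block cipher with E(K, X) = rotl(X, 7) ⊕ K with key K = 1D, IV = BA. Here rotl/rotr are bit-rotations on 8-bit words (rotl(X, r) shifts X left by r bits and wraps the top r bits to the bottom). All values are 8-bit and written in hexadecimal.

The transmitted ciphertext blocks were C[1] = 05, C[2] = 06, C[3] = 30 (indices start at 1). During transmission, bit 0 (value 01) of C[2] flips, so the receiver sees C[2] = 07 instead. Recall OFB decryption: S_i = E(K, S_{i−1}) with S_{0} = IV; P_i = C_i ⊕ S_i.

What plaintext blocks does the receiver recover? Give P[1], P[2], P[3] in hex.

Only C[2] changed, to 07. In OFB, a change in C_i flips the same bit in P_i only; the keystream is unaffected. Decrypting the received ciphertext:
P[1]: S = E(K, BA) = 40; 05 ⊕ 40 = 45.
P[2]: S = E(K, 40) = 3D; 07 ⊕ 3D = 3A.
P[3]: S = E(K, 3D) = 83; 30 ⊕ 83 = B3.
Blocks that differ from the original plaintext: P[2].

P[1] = 45, P[2] = 3A, P[3] = B3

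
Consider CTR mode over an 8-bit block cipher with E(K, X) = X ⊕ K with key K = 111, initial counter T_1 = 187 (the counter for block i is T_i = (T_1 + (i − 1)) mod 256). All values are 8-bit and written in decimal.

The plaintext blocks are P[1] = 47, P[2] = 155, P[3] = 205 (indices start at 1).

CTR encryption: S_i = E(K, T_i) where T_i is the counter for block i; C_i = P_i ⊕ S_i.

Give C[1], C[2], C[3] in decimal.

C[1]: T = 187, S = E(K, T) = 212; 47 ⊕ 212 = 251.
C[2]: T = 188, S = E(K, T) = 211; 155 ⊕ 211 = 72.
C[3]: T = 189, S = E(K, T) = 210; 205 ⊕ 210 = 31.

C[1] = 251, C[2] = 72, C[3] = 31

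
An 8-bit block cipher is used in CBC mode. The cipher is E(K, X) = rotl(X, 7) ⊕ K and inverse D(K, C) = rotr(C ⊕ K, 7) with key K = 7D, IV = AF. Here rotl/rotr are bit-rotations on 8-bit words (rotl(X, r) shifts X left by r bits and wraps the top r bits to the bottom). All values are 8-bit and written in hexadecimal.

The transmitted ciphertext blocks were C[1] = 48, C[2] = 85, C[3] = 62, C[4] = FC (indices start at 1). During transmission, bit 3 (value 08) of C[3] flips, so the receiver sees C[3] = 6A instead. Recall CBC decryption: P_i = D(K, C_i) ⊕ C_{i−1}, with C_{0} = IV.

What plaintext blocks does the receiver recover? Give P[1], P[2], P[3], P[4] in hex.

P[1] = C5, P[2] = B9, P[3] = AB, P[4] = 69

Only C[3] changed, to 6A. In CBC, a change in C_i garbles P_i and flips the same bit in P_{i+1}. Decrypting the received ciphertext:
P[1]: D(K, 48) = 6A; 6A ⊕ AF = C5.
P[2]: D(K, 85) = F1; F1 ⊕ 48 = B9.
P[3]: D(K, 6A) = 2E; 2E ⊕ 85 = AB.
P[4]: D(K, FC) = 03; 03 ⊕ 6A = 69.
Blocks that differ from the original plaintext: P[3], P[4].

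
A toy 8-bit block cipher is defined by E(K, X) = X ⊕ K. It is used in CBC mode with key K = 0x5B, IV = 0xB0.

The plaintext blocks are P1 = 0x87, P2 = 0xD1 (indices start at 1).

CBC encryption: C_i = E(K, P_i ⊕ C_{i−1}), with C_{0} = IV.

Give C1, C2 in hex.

C1 = 0x6C, C2 = 0xE6

C1: P1 ⊕ 0xB0 = 0x37; E(K, 0x37) = 0x6C.
C2: P2 ⊕ 0x6C = 0xBD; E(K, 0xBD) = 0xE6.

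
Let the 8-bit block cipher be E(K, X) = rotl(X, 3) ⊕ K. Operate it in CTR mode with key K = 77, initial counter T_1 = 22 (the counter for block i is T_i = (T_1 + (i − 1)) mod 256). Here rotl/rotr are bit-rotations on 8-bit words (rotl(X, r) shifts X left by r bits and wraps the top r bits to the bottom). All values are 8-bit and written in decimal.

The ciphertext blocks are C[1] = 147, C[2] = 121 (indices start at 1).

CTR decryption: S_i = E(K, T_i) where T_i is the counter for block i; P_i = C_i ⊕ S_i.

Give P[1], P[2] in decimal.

P[1]: T = 22, S = E(K, T) = 253; 147 ⊕ 253 = 110.
P[2]: T = 23, S = E(K, T) = 245; 121 ⊕ 245 = 140.

P[1] = 110, P[2] = 140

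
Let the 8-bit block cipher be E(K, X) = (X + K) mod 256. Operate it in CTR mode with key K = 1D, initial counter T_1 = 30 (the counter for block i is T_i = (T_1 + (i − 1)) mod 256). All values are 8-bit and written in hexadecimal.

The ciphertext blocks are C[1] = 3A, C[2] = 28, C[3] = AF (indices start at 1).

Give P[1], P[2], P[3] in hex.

CTR decryption: S_i = E(K, T_i) where T_i is the counter for block i; P_i = C_i ⊕ S_i.
P[1]: T = 30, S = E(K, T) = 4D; 3A ⊕ 4D = 77.
P[2]: T = 31, S = E(K, T) = 4E; 28 ⊕ 4E = 66.
P[3]: T = 32, S = E(K, T) = 4F; AF ⊕ 4F = E0.

P[1] = 77, P[2] = 66, P[3] = E0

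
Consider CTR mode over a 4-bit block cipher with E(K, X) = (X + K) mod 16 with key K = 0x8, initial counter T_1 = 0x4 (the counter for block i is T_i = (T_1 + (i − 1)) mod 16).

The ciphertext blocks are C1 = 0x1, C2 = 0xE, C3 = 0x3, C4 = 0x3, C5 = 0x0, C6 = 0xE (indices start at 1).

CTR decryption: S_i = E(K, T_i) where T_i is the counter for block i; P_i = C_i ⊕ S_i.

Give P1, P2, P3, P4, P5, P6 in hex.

P1 = 0xD, P2 = 0x3, P3 = 0xD, P4 = 0xC, P5 = 0x0, P6 = 0xF

P1: T = 0x4, S = E(K, T) = 0xC; 0x1 ⊕ 0xC = 0xD.
P2: T = 0x5, S = E(K, T) = 0xD; 0xE ⊕ 0xD = 0x3.
P3: T = 0x6, S = E(K, T) = 0xE; 0x3 ⊕ 0xE = 0xD.
P4: T = 0x7, S = E(K, T) = 0xF; 0x3 ⊕ 0xF = 0xC.
P5: T = 0x8, S = E(K, T) = 0x0; 0x0 ⊕ 0x0 = 0x0.
P6: T = 0x9, S = E(K, T) = 0x1; 0xE ⊕ 0x1 = 0xF.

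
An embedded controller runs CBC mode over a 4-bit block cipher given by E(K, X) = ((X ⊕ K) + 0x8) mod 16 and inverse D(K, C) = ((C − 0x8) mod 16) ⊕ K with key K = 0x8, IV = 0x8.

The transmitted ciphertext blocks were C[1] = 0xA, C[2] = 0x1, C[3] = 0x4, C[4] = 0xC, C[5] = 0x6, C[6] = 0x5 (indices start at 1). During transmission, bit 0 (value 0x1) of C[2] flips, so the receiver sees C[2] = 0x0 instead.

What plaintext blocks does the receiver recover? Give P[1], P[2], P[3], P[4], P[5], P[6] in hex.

P[1] = 0x2, P[2] = 0xA, P[3] = 0x4, P[4] = 0x8, P[5] = 0xA, P[6] = 0x3

CBC decryption: P_i = D(K, C_i) ⊕ C_{i−1}, with C_{0} = IV.
Only C[2] changed, to 0x0. In CBC, a change in C_i garbles P_i and flips the same bit in P_{i+1}. Decrypting the received ciphertext:
P[1]: D(K, 0xA) = 0xA; 0xA ⊕ 0x8 = 0x2.
P[2]: D(K, 0x0) = 0x0; 0x0 ⊕ 0xA = 0xA.
P[3]: D(K, 0x4) = 0x4; 0x4 ⊕ 0x0 = 0x4.
P[4]: D(K, 0xC) = 0xC; 0xC ⊕ 0x4 = 0x8.
P[5]: D(K, 0x6) = 0x6; 0x6 ⊕ 0xC = 0xA.
P[6]: D(K, 0x5) = 0x5; 0x5 ⊕ 0x6 = 0x3.
Blocks that differ from the original plaintext: P[2], P[3].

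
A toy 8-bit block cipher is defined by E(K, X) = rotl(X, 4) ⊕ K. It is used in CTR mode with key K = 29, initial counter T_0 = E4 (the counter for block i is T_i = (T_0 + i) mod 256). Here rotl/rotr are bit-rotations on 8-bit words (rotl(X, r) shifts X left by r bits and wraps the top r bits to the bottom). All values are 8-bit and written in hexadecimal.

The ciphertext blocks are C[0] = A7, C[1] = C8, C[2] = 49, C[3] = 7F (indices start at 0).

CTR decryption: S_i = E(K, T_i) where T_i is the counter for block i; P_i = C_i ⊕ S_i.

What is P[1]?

P[1] = BF

P[1]: T = E5, S = E(K, T) = 77; C8 ⊕ 77 = BF.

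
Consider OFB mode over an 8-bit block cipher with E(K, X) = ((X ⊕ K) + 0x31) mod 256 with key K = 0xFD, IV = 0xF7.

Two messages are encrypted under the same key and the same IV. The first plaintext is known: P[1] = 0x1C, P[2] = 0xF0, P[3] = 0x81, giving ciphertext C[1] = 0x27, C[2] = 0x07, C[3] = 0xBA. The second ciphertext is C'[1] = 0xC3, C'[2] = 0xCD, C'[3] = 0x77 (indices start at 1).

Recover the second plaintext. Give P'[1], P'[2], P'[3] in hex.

P'[1] = 0xF8, P'[2] = 0x3A, P'[3] = 0x4C

In OFB with a reused IV, both messages share the same keystream S_i, so C_i ⊕ C'_i = P_i ⊕ P'_i and thus P'_i = P_i ⊕ C_i ⊕ C'_i.
P'[1]: 0x1C ⊕ 0x27 ⊕ 0xC3 = 0xF8.
P'[2]: 0xF0 ⊕ 0x07 ⊕ 0xCD = 0x3A.
P'[3]: 0x81 ⊕ 0xBA ⊕ 0x77 = 0x4C.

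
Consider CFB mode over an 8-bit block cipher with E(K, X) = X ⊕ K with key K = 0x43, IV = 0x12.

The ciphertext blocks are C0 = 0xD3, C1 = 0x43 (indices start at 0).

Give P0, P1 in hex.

P0 = 0x82, P1 = 0xD3

CFB decryption: P_i = C_i ⊕ E(K, C_{i−1}), with C_{−1} = IV.
P0: E(K, 0x12) = 0x51; 0xD3 ⊕ 0x51 = 0x82.
P1: E(K, 0xD3) = 0x90; 0x43 ⊕ 0x90 = 0xD3.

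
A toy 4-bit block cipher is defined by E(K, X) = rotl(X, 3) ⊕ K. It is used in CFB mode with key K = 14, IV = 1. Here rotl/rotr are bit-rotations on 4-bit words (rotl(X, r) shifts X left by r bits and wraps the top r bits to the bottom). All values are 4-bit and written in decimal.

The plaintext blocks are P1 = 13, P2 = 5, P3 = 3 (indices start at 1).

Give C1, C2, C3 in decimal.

C1 = 11, C2 = 6, C3 = 14

CFB encryption: C_i = P_i ⊕ E(K, C_{i−1}), with C_{0} = IV.
C1: E(K, 1) = 6; 13 ⊕ 6 = 11.
C2: E(K, 11) = 3; 5 ⊕ 3 = 6.
C3: E(K, 6) = 13; 3 ⊕ 13 = 14.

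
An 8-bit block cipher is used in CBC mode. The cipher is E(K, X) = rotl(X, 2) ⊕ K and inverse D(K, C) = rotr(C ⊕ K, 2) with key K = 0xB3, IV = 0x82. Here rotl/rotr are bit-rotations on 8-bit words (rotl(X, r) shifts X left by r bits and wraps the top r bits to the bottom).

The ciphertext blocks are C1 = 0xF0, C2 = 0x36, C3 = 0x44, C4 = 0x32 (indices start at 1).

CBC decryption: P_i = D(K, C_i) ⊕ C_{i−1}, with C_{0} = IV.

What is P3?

P3: D(K, 0x44) = 0xFD; 0xFD ⊕ 0x36 = 0xCB.

P3 = 0xCB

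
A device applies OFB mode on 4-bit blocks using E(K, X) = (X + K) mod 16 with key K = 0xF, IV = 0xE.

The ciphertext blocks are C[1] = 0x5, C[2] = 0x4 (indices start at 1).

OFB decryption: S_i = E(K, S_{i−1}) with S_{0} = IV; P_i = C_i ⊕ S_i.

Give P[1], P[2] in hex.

P[1] = 0x8, P[2] = 0x8

P[1]: S = E(K, 0xE) = 0xD; 0x5 ⊕ 0xD = 0x8.
P[2]: S = E(K, 0xD) = 0xC; 0x4 ⊕ 0xC = 0x8.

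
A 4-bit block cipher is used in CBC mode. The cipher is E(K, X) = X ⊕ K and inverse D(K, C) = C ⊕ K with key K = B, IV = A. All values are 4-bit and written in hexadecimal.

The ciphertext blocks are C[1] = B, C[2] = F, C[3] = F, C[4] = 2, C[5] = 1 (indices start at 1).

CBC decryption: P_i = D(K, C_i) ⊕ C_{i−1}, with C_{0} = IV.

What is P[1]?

P[1]: D(K, B) = 0; 0 ⊕ A = A.

P[1] = A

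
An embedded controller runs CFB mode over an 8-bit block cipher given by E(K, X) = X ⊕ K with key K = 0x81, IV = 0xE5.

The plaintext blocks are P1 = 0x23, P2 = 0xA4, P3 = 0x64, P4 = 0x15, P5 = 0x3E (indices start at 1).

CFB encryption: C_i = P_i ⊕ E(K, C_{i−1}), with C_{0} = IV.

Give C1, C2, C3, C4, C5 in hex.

C1 = 0x47, C2 = 0x62, C3 = 0x87, C4 = 0x13, C5 = 0xAC

C1: E(K, 0xE5) = 0x64; 0x23 ⊕ 0x64 = 0x47.
C2: E(K, 0x47) = 0xC6; 0xA4 ⊕ 0xC6 = 0x62.
C3: E(K, 0x62) = 0xE3; 0x64 ⊕ 0xE3 = 0x87.
C4: E(K, 0x87) = 0x06; 0x15 ⊕ 0x06 = 0x13.
C5: E(K, 0x13) = 0x92; 0x3E ⊕ 0x92 = 0xAC.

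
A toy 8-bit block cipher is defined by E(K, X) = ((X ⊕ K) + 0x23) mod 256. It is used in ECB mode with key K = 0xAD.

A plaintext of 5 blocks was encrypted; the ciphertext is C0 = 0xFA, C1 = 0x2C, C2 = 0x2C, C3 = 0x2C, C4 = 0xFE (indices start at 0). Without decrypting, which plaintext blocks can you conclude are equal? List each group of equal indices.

P1 = P2 = P3

ECB encrypts each block independently with the same key, so equal ciphertext blocks imply equal plaintext blocks.
C1 = C2 = C3 = 0x2C, so P1 = P2 = P3.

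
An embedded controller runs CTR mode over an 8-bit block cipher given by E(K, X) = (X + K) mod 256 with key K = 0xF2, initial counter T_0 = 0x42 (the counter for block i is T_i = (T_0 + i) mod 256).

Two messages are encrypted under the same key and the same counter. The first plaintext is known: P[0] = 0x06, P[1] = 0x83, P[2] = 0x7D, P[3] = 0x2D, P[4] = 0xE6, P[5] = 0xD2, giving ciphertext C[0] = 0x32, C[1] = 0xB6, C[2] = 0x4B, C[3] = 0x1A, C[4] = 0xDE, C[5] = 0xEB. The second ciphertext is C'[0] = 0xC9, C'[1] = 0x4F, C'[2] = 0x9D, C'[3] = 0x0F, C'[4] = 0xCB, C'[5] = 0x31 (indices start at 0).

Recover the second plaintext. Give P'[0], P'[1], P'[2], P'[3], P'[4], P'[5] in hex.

In CTR with a reused counter, both messages share the same keystream S_i, so C_i ⊕ C'_i = P_i ⊕ P'_i and thus P'_i = P_i ⊕ C_i ⊕ C'_i.
P'[0]: 0x06 ⊕ 0x32 ⊕ 0xC9 = 0xFD.
P'[1]: 0x83 ⊕ 0xB6 ⊕ 0x4F = 0x7A.
P'[2]: 0x7D ⊕ 0x4B ⊕ 0x9D = 0xAB.
P'[3]: 0x2D ⊕ 0x1A ⊕ 0x0F = 0x38.
P'[4]: 0xE6 ⊕ 0xDE ⊕ 0xCB = 0xF3.
P'[5]: 0xD2 ⊕ 0xEB ⊕ 0x31 = 0x08.

P'[0] = 0xFD, P'[1] = 0x7A, P'[2] = 0xAB, P'[3] = 0x38, P'[4] = 0xF3, P'[5] = 0x08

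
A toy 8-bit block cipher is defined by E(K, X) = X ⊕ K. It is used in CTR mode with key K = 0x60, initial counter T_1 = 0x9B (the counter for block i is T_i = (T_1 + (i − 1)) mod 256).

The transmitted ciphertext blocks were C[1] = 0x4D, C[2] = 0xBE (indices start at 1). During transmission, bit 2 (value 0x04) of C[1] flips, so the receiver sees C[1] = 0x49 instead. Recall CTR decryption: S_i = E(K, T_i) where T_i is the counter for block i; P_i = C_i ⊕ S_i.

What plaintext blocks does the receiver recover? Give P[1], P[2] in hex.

P[1] = 0xB2, P[2] = 0x42

Only C[1] changed, to 0x49. In CTR, a change in C_i flips the same bit in P_i only; the keystream is unaffected. Decrypting the received ciphertext:
P[1]: T = 0x9B, S = E(K, T) = 0xFB; 0x49 ⊕ 0xFB = 0xB2.
P[2]: T = 0x9C, S = E(K, T) = 0xFC; 0xBE ⊕ 0xFC = 0x42.
Blocks that differ from the original plaintext: P[1].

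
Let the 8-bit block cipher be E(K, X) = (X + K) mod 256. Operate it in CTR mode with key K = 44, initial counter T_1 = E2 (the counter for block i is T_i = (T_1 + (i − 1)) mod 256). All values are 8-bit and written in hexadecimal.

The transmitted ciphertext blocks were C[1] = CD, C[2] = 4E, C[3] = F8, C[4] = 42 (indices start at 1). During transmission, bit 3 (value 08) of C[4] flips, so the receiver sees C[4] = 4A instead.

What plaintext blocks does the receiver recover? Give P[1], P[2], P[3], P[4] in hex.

P[1] = EB, P[2] = 69, P[3] = D0, P[4] = 63

CTR decryption: S_i = E(K, T_i) where T_i is the counter for block i; P_i = C_i ⊕ S_i.
Only C[4] changed, to 4A. In CTR, a change in C_i flips the same bit in P_i only; the keystream is unaffected. Decrypting the received ciphertext:
P[1]: T = E2, S = E(K, T) = 26; CD ⊕ 26 = EB.
P[2]: T = E3, S = E(K, T) = 27; 4E ⊕ 27 = 69.
P[3]: T = E4, S = E(K, T) = 28; F8 ⊕ 28 = D0.
P[4]: T = E5, S = E(K, T) = 29; 4A ⊕ 29 = 63.
Blocks that differ from the original plaintext: P[4].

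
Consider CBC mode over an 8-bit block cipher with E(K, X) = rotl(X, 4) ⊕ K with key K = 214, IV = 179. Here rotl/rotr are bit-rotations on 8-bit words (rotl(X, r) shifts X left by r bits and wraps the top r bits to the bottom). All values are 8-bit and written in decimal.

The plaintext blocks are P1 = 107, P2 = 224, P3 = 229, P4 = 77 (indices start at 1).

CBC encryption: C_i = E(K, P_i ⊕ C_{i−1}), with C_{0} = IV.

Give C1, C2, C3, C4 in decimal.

C1 = 91, C2 = 109, C3 = 94, C4 = 231

C1: P1 ⊕ 179 = 216; E(K, 216) = 91.
C2: P2 ⊕ 91 = 187; E(K, 187) = 109.
C3: P3 ⊕ 109 = 136; E(K, 136) = 94.
C4: P4 ⊕ 94 = 19; E(K, 19) = 231.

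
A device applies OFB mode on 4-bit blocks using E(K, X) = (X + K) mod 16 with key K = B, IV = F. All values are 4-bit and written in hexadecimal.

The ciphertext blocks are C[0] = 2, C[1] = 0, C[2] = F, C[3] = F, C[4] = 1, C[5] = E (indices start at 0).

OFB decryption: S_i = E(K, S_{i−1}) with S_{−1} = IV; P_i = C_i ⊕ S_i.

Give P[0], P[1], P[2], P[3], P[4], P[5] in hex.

P[0]: S = E(K, F) = A; 2 ⊕ A = 8.
P[1]: S = E(K, A) = 5; 0 ⊕ 5 = 5.
P[2]: S = E(K, 5) = 0; F ⊕ 0 = F.
P[3]: S = E(K, 0) = B; F ⊕ B = 4.
P[4]: S = E(K, B) = 6; 1 ⊕ 6 = 7.
P[5]: S = E(K, 6) = 1; E ⊕ 1 = F.

P[0] = 8, P[1] = 5, P[2] = F, P[3] = 4, P[4] = 7, P[5] = F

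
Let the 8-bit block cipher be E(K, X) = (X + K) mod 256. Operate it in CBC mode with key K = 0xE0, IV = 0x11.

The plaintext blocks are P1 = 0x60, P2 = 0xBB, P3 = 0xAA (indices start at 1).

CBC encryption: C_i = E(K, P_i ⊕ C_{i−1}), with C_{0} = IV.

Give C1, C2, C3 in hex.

C1 = 0x51, C2 = 0xCA, C3 = 0x40

C1: P1 ⊕ 0x11 = 0x71; E(K, 0x71) = 0x51.
C2: P2 ⊕ 0x51 = 0xEA; E(K, 0xEA) = 0xCA.
C3: P3 ⊕ 0xCA = 0x60; E(K, 0x60) = 0x40.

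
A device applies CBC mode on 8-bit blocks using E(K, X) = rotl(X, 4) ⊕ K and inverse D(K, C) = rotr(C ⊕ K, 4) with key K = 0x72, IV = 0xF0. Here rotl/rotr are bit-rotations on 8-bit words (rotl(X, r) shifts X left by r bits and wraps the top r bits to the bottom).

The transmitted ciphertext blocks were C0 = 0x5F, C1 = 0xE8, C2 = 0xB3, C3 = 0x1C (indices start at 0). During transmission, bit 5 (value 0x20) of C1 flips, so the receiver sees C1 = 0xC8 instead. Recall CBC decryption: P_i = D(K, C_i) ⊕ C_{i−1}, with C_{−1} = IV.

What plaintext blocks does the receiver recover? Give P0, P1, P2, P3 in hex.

P0 = 0x22, P1 = 0xF4, P2 = 0xD4, P3 = 0x55

Only C1 changed, to 0xC8. In CBC, a change in C_i garbles P_i and flips the same bit in P_{i+1}. Decrypting the received ciphertext:
P0: D(K, 0x5F) = 0xD2; 0xD2 ⊕ 0xF0 = 0x22.
P1: D(K, 0xC8) = 0xAB; 0xAB ⊕ 0x5F = 0xF4.
P2: D(K, 0xB3) = 0x1C; 0x1C ⊕ 0xC8 = 0xD4.
P3: D(K, 0x1C) = 0xE6; 0xE6 ⊕ 0xB3 = 0x55.
Blocks that differ from the original plaintext: P1, P2.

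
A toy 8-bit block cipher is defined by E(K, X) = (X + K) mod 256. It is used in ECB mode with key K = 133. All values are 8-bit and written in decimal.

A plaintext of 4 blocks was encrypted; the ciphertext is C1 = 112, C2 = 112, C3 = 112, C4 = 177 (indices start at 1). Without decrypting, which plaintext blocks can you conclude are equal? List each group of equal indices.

ECB encrypts each block independently with the same key, so equal ciphertext blocks imply equal plaintext blocks.
C1 = C2 = C3 = 112, so P1 = P2 = P3.

P1 = P2 = P3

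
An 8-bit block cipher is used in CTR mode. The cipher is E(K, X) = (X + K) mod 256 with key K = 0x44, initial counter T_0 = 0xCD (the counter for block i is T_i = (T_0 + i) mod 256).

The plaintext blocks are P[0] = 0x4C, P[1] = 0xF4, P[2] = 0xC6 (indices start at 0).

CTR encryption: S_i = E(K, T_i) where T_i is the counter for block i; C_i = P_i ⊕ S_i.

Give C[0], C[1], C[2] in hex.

C[0]: T = 0xCD, S = E(K, T) = 0x11; 0x4C ⊕ 0x11 = 0x5D.
C[1]: T = 0xCE, S = E(K, T) = 0x12; 0xF4 ⊕ 0x12 = 0xE6.
C[2]: T = 0xCF, S = E(K, T) = 0x13; 0xC6 ⊕ 0x13 = 0xD5.

C[0] = 0x5D, C[1] = 0xE6, C[2] = 0xD5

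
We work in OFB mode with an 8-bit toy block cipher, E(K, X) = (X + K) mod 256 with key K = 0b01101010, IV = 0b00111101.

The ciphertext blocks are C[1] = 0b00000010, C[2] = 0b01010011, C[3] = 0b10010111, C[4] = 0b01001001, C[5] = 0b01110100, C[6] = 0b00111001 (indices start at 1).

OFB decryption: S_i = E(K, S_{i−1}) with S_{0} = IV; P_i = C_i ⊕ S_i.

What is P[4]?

P[1]: S = E(K, 0b00111101) = 0b10100111; 0b00000010 ⊕ 0b10100111 = 0b10100101.
P[2]: S = E(K, 0b10100111) = 0b00010001; 0b01010011 ⊕ 0b00010001 = 0b01000010.
P[3]: S = E(K, 0b00010001) = 0b01111011; 0b10010111 ⊕ 0b01111011 = 0b11101100.
P[4]: S = E(K, 0b01111011) = 0b11100101; 0b01001001 ⊕ 0b11100101 = 0b10101100.

P[4] = 0b10101100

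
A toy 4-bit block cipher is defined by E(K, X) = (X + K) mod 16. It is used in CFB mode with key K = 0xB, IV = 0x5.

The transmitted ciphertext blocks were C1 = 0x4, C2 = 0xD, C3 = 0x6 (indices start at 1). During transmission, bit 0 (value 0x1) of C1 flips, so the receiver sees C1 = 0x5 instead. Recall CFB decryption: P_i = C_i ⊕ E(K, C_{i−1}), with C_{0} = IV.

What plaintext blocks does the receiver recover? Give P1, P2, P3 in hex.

Only C1 changed, to 0x5. In CFB, a change in C_i flips the same bit in P_i and garbles P_{i+1}. Decrypting the received ciphertext:
P1: E(K, 0x5) = 0x0; 0x5 ⊕ 0x0 = 0x5.
P2: E(K, 0x5) = 0x0; 0xD ⊕ 0x0 = 0xD.
P3: E(K, 0xD) = 0x8; 0x6 ⊕ 0x8 = 0xE.
Blocks that differ from the original plaintext: P1, P2.

P1 = 0x5, P2 = 0xD, P3 = 0xE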